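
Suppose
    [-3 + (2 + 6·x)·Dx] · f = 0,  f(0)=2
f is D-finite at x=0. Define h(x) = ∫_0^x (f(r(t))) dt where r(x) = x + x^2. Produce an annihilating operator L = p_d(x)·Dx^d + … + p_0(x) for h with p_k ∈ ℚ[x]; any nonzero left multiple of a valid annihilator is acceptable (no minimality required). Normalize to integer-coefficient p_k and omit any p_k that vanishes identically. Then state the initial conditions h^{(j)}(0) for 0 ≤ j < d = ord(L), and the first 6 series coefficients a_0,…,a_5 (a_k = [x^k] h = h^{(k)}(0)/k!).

L = (-3 - 6·x)·Dx + (2 + 6·x + 6·x^2)·Dx^2  (order 2).
h: a_k = 0, 2, 3/2, 1/4, -9/32, 99/320, …
ICs: h(0) = 0, h′(0) = 2.

f: a_k = 2, 3, -9/4, 27/8, -405/64, 1701/128, …
L₀ from L_f via x↦r, Dx↦r'^{-1}Dx.
∫: right-multiply L₀ by Dx.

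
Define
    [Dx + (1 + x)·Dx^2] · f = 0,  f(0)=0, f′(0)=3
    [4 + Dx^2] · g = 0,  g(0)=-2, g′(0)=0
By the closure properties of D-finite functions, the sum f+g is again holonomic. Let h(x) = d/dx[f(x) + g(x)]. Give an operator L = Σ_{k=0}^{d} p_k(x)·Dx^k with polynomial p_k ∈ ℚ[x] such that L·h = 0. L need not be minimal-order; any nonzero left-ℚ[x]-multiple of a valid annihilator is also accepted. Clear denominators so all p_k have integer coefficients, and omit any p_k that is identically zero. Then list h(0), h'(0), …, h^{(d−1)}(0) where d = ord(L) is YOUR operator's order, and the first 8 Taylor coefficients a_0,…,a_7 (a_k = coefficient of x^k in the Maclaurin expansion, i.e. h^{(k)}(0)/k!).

f: a_k = 0, 3, -3/2, 1, -3/4, 3/5, -1/2, 3/7, …
g: a_k = -2, 0, 4, 0, -4/3, 0, 8/45, 0, …
L₀ := lclm(L_f,L_g); ord L₀ ≤ 2+2.
Differentiate: ansatz ord ≤ ord L₀ ⇒ L.
L = (20 + 16·x + 8·x^2) + (12 + 28·x + 24·x^2 + 8·x^3)·Dx + (5 + 4·x + 2·x^2)·Dx^2 + (3 + 7·x + 6·x^2 + 2·x^3)·Dx^3  (order 3).
h: a_k = 3, 5, 3, -25/3, 3, -29/15, 3, -977/315, …
ICs: h(0) = 3, h′(0) = 5, h′′(0) = 6.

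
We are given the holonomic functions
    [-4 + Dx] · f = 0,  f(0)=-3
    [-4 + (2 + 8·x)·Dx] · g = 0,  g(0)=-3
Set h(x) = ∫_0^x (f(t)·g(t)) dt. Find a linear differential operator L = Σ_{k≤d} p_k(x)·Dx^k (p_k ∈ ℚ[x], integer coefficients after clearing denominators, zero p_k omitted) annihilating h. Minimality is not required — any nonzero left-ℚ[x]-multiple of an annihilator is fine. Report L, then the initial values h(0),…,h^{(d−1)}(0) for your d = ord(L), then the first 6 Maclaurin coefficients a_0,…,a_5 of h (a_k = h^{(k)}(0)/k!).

f: a_k = -3, -12, -24, -32, -32, -128/5, …
g: a_k = -3, -6, 6, -12, 30, -84, …
Product ⇒ symmetric product L₀, ord ≤ 1.
h=∫h₀ ⇒ L = L₀·Dx.
L = (-6 - 16·x)·Dx + (1 + 4·x)·Dx^2  (order 2).
h: a_k = 0, 9, 27, 42, 51, 198/5, …
ICs: h(0) = 0, h′(0) = 9.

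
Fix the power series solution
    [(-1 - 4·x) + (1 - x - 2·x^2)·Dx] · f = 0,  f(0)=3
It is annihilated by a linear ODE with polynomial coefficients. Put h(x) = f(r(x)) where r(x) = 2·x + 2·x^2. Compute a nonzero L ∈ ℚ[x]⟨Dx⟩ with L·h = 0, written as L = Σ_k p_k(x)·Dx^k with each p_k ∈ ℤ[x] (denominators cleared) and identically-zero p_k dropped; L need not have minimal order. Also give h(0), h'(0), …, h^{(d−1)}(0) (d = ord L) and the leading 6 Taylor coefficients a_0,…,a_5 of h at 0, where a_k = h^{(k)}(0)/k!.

L = (2 + 20·x + 48·x^2 + 32·x^3) + (-1 + 2·x + 10·x^2 + 16·x^3 + 8·x^4)·Dx  (order 1).
h: a_k = 3, 6, 42, 192, 924, 4488, …
ICs: h(0) = 3.

f: a_k = 3, 3, 9, 15, 33, 63, …
L₀ from L_f via x↦r, Dx↦r'^{-1}Dx.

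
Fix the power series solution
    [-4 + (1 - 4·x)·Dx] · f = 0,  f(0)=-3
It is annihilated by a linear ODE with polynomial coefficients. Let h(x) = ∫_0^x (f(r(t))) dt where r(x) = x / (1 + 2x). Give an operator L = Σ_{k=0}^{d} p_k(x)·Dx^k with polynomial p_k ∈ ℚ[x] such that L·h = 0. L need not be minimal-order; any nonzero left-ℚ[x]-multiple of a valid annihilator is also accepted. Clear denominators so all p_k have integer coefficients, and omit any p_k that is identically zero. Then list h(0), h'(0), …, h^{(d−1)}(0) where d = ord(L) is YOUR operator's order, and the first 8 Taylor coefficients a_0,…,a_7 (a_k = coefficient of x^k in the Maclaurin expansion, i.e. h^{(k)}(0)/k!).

L = 4·Dx + (-1 + 4·x^2)·Dx^2  (order 2).
h: a_k = 0, -3, -6, -8, -12, -96/5, -32, -384/7, …
ICs: h(0) = 0, h′(0) = -3.

f: a_k = -3, -12, -48, -192, -768, -3072, -12288, -49152, …
L₀ from L_f via x↦r, Dx↦r'^{-1}Dx.
h=∫₀ˣh₀: take L = L₀·Dx.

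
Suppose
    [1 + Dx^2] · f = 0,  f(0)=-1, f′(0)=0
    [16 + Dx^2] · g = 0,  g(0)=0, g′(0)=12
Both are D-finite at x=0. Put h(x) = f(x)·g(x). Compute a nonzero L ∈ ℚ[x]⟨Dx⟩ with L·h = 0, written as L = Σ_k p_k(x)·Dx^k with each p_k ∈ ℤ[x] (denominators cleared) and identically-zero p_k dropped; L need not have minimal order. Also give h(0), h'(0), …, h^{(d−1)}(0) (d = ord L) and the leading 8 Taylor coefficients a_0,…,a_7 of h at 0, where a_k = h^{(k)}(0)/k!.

L = 225 + 34·Dx^2 + Dx^4  (order 4).
h: a_k = 0, -12, 0, 38, 0, -421/10, 0, 10039/420, …
ICs: h(0) = 0, h′(0) = -12, h′′(0) = 0, h′′′(0) = 228.

f: a_k = -1, 0, 1/2, 0, -1/24, 0, 1/720, 0, …
g: a_k = 0, 12, 0, -32, 0, 128/5, 0, -1024/105, …
f·g: L₀ = L_f ⊗_s L_g, ord ≤ 2·2.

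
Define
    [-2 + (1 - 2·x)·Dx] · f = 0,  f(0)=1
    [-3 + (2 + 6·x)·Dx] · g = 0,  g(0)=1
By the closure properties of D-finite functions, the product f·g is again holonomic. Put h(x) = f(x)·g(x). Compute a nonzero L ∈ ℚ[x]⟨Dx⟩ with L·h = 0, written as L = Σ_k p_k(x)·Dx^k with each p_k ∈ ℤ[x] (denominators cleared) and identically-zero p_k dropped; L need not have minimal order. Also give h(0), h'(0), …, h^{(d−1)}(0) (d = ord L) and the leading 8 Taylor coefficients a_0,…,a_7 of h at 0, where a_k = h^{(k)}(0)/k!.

f: a_k = 1, 2, 4, 8, 16, 32, 64, 128, …
g: a_k = 1, 3/2, -9/8, 27/16, -405/128, 1701/256, -15309/1024, 72171/2048, …
Sym-product of L_f,L_g gives L₀ (≤ ord 1).
L = (7 + 6·x) + (-2 - 2·x + 12·x^2)·Dx  (order 1).
h: a_k = 1, 7/2, 47/8, 215/16, 3035/128, 13841/256, 95419/1024, 453847/2048, …
ICs: h(0) = 1.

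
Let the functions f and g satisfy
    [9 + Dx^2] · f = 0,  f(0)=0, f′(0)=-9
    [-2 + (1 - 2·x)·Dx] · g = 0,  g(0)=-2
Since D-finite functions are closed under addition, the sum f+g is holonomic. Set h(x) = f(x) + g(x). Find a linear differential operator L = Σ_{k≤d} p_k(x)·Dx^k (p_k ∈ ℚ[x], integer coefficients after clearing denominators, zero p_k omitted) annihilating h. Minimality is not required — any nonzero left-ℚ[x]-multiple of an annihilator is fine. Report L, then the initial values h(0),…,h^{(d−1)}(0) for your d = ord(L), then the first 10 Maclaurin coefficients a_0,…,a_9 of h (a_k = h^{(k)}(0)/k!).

L = (-594 + 648·x - 648·x^2) + (153 - 630·x + 972·x^2 - 648·x^3)·Dx + (-66 + 72·x - 72·x^2)·Dx^2 + (17 - 70·x + 108·x^2 - 72·x^3)·Dx^3  (order 3).
h: a_k = -2, -13, -8, -5/2, -32, -2803/40, -128, -142631/560, -512, -4588249/4480, …
ICs: h(0) = -2, h′(0) = -13, h′′(0) = -16.

f: a_k = 0, -9, 0, 27/2, 0, -243/40, 0, 729/560, 0, -729/4480, …
g: a_k = -2, -4, -8, -16, -32, -64, -128, -256, -512, -1024, …
Weyl lclm of L_f,L_g ⇒ L₀ (ord ≤ 3).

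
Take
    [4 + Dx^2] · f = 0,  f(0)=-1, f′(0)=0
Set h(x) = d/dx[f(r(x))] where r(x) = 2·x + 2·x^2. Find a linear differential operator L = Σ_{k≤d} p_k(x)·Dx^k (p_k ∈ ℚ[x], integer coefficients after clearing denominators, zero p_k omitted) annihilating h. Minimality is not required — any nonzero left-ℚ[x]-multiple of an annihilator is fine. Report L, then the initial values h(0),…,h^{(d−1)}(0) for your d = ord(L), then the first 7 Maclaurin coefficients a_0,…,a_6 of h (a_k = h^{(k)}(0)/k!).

f: a_k = -1, 0, 2, 0, -2/3, 0, 4/45, …
Substitute x→r, Dx→(1/r')Dx; clear ⇒ L₀.
h=h₀': d/dx-closure on L₀ ⇒ L.
L = (28 + 128·x + 384·x^2 + 512·x^3 + 256·x^4) + (-6 - 12·x)·Dx + (1 + 4·x + 4·x^2)·Dx^2  (order 2).
h: a_k = 0, 16, 48, -32/3, -640/3, -5248/15, -896/15, …
ICs: h(0) = 0, h′(0) = 16.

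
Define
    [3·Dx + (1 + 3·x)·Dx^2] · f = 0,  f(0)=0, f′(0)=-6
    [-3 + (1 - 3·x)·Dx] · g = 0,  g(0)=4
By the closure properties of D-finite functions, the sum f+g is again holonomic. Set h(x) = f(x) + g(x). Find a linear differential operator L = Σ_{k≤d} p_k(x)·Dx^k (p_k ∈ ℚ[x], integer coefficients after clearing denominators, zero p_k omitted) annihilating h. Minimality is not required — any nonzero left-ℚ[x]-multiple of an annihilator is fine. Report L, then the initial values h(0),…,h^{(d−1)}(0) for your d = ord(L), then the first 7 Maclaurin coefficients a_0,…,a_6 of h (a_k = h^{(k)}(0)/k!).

L = (-30 - 18·x)·Dx + (-4 - 48·x - 36·x^2)·Dx^2 + (1 + x - 9·x^2 - 9·x^3)·Dx^3  (order 3).
h: a_k = 4, 6, 45, 90, 729/2, 4374/5, 3159, …
ICs: h(0) = 4, h′(0) = 6, h′′(0) = 90.

f: a_k = 0, -6, 9, -18, 81/2, -486/5, 243, …
g: a_k = 4, 12, 36, 108, 324, 972, 2916, …
h₀=f+g: left-lcm gives L₀, ord ≤ 3.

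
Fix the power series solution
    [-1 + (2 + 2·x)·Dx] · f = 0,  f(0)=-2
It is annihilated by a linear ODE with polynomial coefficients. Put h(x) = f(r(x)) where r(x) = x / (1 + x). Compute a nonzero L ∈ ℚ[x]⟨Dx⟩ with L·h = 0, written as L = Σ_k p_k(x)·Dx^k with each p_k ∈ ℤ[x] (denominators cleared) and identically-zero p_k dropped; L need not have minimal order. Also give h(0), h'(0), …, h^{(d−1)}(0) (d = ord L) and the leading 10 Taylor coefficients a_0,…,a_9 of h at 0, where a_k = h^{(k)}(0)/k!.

L = -1 + (2 + 6·x + 4·x^2)·Dx  (order 1).
h: a_k = -2, -1, 5/4, -13/8, 141/64, -399/128, 2353/512, -7205/1024, 182461/16384, -594203/32768, …
ICs: h(0) = -2.

f: a_k = -2, -1, 1/4, -1/8, 5/64, -7/128, 21/512, -33/1024, 429/16384, -715/32768, …
L₀ from L_f via x↦r, Dx↦r'^{-1}Dx.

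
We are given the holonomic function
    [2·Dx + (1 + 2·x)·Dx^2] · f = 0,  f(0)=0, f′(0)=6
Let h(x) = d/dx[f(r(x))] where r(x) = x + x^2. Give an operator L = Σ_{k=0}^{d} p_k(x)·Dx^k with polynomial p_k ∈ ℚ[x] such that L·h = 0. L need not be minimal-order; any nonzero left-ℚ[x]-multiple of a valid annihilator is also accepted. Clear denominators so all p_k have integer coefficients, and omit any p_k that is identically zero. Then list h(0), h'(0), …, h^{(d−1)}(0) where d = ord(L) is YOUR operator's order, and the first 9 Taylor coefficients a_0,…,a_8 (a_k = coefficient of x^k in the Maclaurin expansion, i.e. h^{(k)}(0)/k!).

L = (4·x + 4·x^2) + (1 + 4·x + 6·x^2 + 4·x^3)·Dx  (order 1).
h: a_k = 6, 0, -12, 24, -24, 0, 48, -96, 96, …
ICs: h(0) = 6.

f: a_k = 0, 6, -6, 8, -12, 96/5, -32, 384/7, -96, …
L₀ from L_f via x↦r, Dx↦r'^{-1}Dx.
h=h₀': d/dx-closure on L₀ ⇒ L.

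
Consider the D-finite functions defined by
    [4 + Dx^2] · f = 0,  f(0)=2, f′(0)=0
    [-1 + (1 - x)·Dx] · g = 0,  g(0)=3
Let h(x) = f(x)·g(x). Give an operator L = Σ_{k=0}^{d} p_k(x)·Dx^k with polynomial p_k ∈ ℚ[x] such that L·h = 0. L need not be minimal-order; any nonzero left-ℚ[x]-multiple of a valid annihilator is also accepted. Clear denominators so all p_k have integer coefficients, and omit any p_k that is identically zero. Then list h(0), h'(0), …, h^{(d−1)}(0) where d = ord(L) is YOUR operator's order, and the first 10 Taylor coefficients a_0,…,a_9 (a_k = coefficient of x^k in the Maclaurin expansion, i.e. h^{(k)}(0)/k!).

L = (-4 + 4·x) + 2·Dx + (-1 + x)·Dx^2  (order 2).
h: a_k = 6, 6, -6, -6, -2, -2, -38/15, -38/15, -262/105, -262/105, …
ICs: h(0) = 6, h′(0) = 6.

f: a_k = 2, 0, -4, 0, 4/3, 0, -8/45, 0, 4/315, 0, …
g: a_k = 3, 3, 3, 3, 3, 3, 3, 3, 3, 3, …
Sym-product of L_f,L_g gives L₀ (≤ ord 2).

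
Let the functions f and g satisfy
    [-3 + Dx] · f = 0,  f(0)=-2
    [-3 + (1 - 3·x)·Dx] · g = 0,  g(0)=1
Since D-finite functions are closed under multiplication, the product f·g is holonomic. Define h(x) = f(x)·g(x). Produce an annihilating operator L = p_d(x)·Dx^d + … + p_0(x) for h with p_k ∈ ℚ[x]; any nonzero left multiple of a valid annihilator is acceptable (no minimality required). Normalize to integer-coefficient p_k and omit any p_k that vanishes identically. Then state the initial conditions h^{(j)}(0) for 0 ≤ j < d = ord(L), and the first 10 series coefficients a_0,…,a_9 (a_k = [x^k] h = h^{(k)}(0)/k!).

L = (6 - 9·x) + (-1 + 3·x)·Dx  (order 1).
h: a_k = -2, -12, -45, -144, -1755/4, -13203/10, -158517/40, -166455/14, -79899129/2240, -23969763/224, …
ICs: h(0) = -2.

f: a_k = -2, -6, -9, -9, -27/4, -81/20, -81/40, -243/280, -729/2240, -243/2240, …
g: a_k = 1, 3, 9, 27, 81, 243, 729, 2187, 6561, 19683, …
Product ⇒ symmetric product L₀, ord ≤ 1.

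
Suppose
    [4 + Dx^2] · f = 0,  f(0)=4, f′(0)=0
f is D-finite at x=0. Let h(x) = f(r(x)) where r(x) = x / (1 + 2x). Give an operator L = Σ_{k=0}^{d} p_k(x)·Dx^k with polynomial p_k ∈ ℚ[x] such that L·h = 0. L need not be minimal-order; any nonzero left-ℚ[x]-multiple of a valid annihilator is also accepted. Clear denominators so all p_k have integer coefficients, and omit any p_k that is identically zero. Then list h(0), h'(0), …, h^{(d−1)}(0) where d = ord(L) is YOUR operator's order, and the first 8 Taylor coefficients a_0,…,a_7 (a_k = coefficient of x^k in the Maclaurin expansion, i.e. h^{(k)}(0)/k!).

L = 4 + (4 + 24·x + 48·x^2 + 32·x^3)·Dx + (1 + 8·x + 24·x^2 + 32·x^3 + 16·x^4)·Dx^2  (order 2).
h: a_k = 4, 0, -8, 32, -280/3, 704/3, -24016/45, 5568/5, …
ICs: h(0) = 4, h′(0) = 0.

f: a_k = 4, 0, -8, 0, 8/3, 0, -16/45, 0, …
Substitute x→r, Dx→(1/r')Dx; clear ⇒ L₀.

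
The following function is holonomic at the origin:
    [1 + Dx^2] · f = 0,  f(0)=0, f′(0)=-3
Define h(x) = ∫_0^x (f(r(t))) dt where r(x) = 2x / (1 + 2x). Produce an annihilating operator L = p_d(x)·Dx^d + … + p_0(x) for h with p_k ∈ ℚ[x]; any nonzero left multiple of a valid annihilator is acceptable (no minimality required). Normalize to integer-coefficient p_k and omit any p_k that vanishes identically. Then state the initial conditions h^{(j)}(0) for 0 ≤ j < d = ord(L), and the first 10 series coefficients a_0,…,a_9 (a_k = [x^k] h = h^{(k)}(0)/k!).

f: a_k = 0, -3, 0, 1/2, 0, -1/40, 0, 1/1680, 0, -1/120960, …
Substitute x→r, Dx→(1/r')Dx; clear ⇒ L₀.
h=∫₀ˣh₀: take L = L₀·Dx.
L = 4·Dx + (4 + 24·x + 48·x^2 + 32·x^3)·Dx^2 + (1 + 8·x + 24·x^2 + 32·x^3 + 16·x^4)·Dx^3  (order 3).
h: a_k = 0, 0, -3, 4, -5, 24/5, -2/15, -120/7, 6931/105, -25456/135, …
ICs: h(0) = 0, h′(0) = 0, h′′(0) = -6.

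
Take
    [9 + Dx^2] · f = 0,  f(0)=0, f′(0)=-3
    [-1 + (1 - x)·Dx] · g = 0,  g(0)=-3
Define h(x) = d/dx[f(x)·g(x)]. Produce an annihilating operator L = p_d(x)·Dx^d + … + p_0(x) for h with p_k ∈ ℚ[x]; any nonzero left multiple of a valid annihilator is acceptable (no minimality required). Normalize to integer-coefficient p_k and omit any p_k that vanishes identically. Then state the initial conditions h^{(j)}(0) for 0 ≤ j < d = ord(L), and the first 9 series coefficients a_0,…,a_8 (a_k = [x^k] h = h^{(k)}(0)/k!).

L = (7 - 18·x + 9·x^2) + (-2 + 2·x)·Dx + (1 - 2·x + x^2)·Dx^2  (order 2).
h: a_k = 9, 18, -27/2, -18, 63/8, 189/20, 153/80, 153/70, 2511/640, …
ICs: h(0) = 9, h′(0) = 18.

f: a_k = 0, -3, 0, 9/2, 0, -81/40, 0, 243/560, 0, …
g: a_k = -3, -3, -3, -3, -3, -3, -3, -3, -3, …
Product ⇒ symmetric product L₀, ord ≤ 2.
h₀' ⇒ L via d/dx closure of L₀.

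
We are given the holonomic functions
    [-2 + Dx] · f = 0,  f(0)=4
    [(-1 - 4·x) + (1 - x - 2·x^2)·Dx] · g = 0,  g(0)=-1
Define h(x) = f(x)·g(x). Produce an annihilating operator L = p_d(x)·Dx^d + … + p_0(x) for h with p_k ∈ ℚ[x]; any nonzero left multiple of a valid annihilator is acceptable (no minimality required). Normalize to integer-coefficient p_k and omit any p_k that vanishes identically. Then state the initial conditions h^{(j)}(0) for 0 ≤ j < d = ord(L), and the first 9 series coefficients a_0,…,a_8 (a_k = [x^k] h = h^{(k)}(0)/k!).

L = (3 + 2·x - 4·x^2) + (-1 + x + 2·x^2)·Dx  (order 1).
h: a_k = -4, -12, -28, -172/3, -116, -3476/15, -20884/45, -32468/35, -584596/315, …
ICs: h(0) = -4.

f: a_k = 4, 8, 8, 16/3, 8/3, 16/15, 16/45, 32/315, 8/315, …
g: a_k = -1, -1, -3, -5, -11, -21, -43, -85, -171, …
h₀=f·g: eliminate ⇒ L₀, order ≤ 1·1.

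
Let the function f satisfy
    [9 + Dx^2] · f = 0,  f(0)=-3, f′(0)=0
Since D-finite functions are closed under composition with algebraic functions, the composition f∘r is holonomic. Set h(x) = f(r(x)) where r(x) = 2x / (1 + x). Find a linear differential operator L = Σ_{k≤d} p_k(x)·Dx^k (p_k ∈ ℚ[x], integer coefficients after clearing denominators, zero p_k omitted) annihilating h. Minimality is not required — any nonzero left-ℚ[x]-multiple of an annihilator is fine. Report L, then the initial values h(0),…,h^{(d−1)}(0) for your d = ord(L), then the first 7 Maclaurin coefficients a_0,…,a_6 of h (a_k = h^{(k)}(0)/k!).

L = 36 + (2 + 6·x + 6·x^2 + 2·x^3)·Dx + (1 + 4·x + 6·x^2 + 4·x^3 + x^4)·Dx^2  (order 2).
h: a_k = -3, 0, 54, -108, 0, 432, -5778/5, …
ICs: h(0) = -3, h′(0) = 0.

f: a_k = -3, 0, 27/2, 0, -81/8, 0, 243/80, …
L₀ from L_f via x↦r, Dx↦r'^{-1}Dx.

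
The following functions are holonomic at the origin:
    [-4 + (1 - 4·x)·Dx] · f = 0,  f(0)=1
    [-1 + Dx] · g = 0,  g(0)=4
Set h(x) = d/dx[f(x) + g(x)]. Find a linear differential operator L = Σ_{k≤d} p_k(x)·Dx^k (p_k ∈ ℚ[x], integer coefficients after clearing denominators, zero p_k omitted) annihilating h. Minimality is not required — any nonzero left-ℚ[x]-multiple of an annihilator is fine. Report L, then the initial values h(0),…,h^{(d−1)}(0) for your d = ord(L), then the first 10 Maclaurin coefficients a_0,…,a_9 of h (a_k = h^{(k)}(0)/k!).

f: a_k = 1, 4, 16, 64, 256, 1024, 4096, 16384, 65536, 262144, …
g: a_k = 4, 4, 2, 2/3, 1/6, 1/30, 1/180, 1/1260, 1/10080, 1/90720, …
L₀ := lclm(L_f,L_g); ord L₀ ≤ 1+1.
Differentiate: ansatz ord ≤ ord L₀ ⇒ L.
L = (88 + 32·x) + (-95 - 8·x + 16·x^2)·Dx + (7 - 24·x - 16·x^2)·Dx^2  (order 2).
h: a_k = 8, 36, 194, 3074/3, 30721/6, 737281/30, 20643841/180, 660602881/1260, 23781703681/10080, 951268147201/90720, …
ICs: h(0) = 8, h′(0) = 36.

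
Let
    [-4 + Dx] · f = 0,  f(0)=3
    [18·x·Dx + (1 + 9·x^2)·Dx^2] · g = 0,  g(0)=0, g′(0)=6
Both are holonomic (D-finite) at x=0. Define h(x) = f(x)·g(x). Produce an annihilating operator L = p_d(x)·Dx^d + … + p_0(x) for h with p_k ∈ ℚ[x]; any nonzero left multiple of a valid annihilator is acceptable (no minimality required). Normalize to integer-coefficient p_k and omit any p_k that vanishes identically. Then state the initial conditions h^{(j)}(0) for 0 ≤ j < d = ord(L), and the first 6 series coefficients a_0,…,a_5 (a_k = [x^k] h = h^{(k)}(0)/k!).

f: a_k = 3, 12, 24, 32, 32, 128/5, …
g: a_k = 0, 6, 0, -18, 0, 486/5, …
Product ⇒ symmetric product L₀, ord ≤ 2.
L = (16 - 72·x + 144·x^2) + (-8 + 18·x - 72·x^2)·Dx + (1 + 9·x^2)·Dx^2  (order 2).
h: a_k = 0, 18, 72, 90, -24, 258/5, …
ICs: h(0) = 0, h′(0) = 18.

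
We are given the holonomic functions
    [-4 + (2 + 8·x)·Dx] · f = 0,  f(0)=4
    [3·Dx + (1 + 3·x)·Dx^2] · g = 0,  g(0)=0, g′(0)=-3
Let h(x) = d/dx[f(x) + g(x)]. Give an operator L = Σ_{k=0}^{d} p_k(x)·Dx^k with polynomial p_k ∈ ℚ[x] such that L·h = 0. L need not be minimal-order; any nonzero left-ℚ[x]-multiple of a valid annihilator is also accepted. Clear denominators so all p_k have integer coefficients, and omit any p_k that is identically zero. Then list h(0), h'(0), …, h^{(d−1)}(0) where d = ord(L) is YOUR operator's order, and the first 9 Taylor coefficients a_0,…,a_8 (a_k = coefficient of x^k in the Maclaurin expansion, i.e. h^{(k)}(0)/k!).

f: a_k = 4, 8, -8, 16, -40, 112, -336, 1056, -3432, …
g: a_k = 0, -3, 9/2, -9, 81/4, -243/5, 243/2, -2187/7, 6561/8, …
f+g: L₀ = lclm(L_f,L_g), ord ≤ 1+2.
Derive L from L₀ (diff closure).
L = 36·x + (6 + 72·x + 180·x^2)·Dx + (1 + 13·x + 54·x^2 + 72·x^3)·Dx^2  (order 2).
h: a_k = 5, -7, 21, -79, 317, -1287, 5205, -20895, 83277, …
ICs: h(0) = 5, h′(0) = -7.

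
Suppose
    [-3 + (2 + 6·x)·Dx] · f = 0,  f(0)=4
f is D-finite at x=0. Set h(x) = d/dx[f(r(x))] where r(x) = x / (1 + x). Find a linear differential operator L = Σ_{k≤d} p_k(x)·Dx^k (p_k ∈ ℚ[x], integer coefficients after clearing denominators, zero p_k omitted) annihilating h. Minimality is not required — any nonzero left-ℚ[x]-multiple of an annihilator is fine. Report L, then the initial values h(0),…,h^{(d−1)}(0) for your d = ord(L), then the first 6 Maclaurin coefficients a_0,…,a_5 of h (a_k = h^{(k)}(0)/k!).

L = (-7 - 16·x) + (-2 - 10·x - 8·x^2)·Dx  (order 1).
h: a_k = 6, -21, 261/4, -1677/8, 45345/64, -318915/128, …
ICs: h(0) = 6.

f: a_k = 4, 6, -9/2, 27/4, -405/32, 1701/64, …
Substitute x→r, Dx→(1/r')Dx; clear ⇒ L₀.
Differentiate: ansatz ord ≤ ord L₀ ⇒ L.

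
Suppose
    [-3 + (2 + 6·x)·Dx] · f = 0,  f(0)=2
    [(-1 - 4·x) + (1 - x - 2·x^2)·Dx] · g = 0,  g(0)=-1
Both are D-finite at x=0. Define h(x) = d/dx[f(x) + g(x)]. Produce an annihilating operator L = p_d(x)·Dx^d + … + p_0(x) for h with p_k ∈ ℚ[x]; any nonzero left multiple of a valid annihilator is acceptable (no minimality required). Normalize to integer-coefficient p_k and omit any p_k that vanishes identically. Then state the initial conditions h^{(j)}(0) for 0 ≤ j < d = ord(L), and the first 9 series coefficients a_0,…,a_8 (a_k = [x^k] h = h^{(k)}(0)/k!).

f: a_k = 2, 3, -9/4, 27/8, -405/64, 1701/128, -15309/512, 72171/1024, -2814669/16384, …
g: a_k = -1, -1, -3, -5, -11, -21, -43, -85, -171, …
Sum ⇒ L₀ = lclm(L_f,L_g) in ℚ(x)⟨Dx⟩.
h=h₀': d/dx-closure on L₀ ⇒ L.
L = (-114 - 522·x - 1152·x^2 - 816·x^3 - 720·x^4) + (-31 - 414·x - 1803·x^2 - 3208·x^3 - 3084·x^4 - 2160·x^5)·Dx + (10 + 66·x + 110·x^2 - 74·x^3 - 456·x^4 - 808·x^5 - 480·x^6)·Dx^2  (order 2).
h: a_k = 2, -21/2, -39/8, -1109/16, -4935/128, -111975/256, -104083/1024, -5616333/2048, 26095113/32768, …
ICs: h(0) = 2, h′(0) = -21/2.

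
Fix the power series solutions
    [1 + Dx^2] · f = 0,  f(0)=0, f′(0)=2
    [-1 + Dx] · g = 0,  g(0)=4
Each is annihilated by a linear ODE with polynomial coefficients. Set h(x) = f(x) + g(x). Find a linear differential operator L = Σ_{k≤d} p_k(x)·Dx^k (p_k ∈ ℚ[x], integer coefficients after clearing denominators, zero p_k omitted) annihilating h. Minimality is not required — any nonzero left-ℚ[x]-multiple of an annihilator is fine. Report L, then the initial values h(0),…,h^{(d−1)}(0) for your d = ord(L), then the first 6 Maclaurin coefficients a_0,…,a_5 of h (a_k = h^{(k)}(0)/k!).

f: a_k = 0, 2, 0, -1/3, 0, 1/60, …
g: a_k = 4, 4, 2, 2/3, 1/6, 1/30, …
L₀ := lclm(L_f,L_g); ord L₀ ≤ 2+1.
L = -1 + Dx - Dx^2 + Dx^3  (order 3).
h: a_k = 4, 6, 2, 1/3, 1/6, 1/20, …
ICs: h(0) = 4, h′(0) = 6, h′′(0) = 4.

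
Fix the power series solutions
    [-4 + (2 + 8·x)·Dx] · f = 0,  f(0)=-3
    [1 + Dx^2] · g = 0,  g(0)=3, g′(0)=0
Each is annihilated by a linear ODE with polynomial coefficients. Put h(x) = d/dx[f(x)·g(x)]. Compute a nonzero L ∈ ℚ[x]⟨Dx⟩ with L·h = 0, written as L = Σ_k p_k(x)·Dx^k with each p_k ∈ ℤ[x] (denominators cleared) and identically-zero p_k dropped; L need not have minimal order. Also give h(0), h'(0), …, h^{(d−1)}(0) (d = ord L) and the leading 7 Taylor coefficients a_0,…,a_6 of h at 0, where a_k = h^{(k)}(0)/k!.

L = (-7 + 336·x + 736·x^2 + 256·x^3 + 256·x^4) + (44 + 144·x - 192·x^2 - 256·x^3)·Dx + (13 + 112·x + 288·x^2 + 256·x^3 + 256·x^4)·Dx^2  (order 2).
h: a_k = -18, 45, -81, 645/2, -4695/4, 170823/40, -630413/40, …
ICs: h(0) = -18, h′(0) = 45.

f: a_k = -3, -6, 6, -12, 30, -84, 252, …
g: a_k = 3, 0, -3/2, 0, 1/8, 0, -1/240, …
h₀=f·g: eliminate ⇒ L₀, order ≤ 1·2.
Differentiate: ansatz ord ≤ ord L₀ ⇒ L.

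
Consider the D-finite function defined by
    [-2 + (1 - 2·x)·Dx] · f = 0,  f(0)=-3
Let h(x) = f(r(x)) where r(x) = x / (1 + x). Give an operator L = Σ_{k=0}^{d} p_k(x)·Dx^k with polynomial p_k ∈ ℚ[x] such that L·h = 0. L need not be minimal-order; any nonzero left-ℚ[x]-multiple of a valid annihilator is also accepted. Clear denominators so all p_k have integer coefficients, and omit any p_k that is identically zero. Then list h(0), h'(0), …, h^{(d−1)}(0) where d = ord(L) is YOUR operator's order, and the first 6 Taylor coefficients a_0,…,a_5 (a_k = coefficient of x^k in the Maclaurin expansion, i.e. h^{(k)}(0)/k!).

L = 2 + (-1 + x^2)·Dx  (order 1).
h: a_k = -3, -6, -6, -6, -6, -6, …
ICs: h(0) = -3.

f: a_k = -3, -6, -12, -24, -48, -96, …
Substitute x→r, Dx→(1/r')Dx; clear ⇒ L₀.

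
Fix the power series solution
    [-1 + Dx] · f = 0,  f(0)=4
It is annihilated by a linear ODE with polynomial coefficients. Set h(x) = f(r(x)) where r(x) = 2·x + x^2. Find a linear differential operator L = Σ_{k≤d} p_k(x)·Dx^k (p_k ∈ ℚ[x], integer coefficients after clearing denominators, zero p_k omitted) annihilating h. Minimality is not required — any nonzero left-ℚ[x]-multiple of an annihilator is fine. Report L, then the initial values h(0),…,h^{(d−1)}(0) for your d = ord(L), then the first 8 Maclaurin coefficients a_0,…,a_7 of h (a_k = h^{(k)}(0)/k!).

f: a_k = 4, 4, 2, 2/3, 1/6, 1/30, 1/180, 1/1260, …
Substitute x→r, Dx→(1/r')Dx; clear ⇒ L₀.
L = (-2 - 2·x) + Dx  (order 1).
h: a_k = 4, 8, 12, 40/3, 38/3, 52/5, 346/45, 1628/315, …
ICs: h(0) = 4.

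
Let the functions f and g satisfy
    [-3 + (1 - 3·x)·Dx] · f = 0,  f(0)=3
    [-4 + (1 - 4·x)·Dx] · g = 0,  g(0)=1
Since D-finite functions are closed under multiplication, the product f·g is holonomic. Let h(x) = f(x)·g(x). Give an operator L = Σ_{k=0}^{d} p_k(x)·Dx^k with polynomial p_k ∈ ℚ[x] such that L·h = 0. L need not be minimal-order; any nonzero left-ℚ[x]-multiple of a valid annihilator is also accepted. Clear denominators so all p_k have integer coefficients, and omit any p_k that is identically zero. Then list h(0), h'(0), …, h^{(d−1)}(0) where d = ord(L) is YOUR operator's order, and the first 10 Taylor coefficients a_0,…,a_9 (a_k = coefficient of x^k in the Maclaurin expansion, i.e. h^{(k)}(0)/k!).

f: a_k = 3, 9, 27, 81, 243, 729, 2187, 6561, 19683, 59049, …
g: a_k = 1, 4, 16, 64, 256, 1024, 4096, 16384, 65536, 262144, …
Sym-product of L_f,L_g gives L₀ (≤ ord 1).
L = (-7 + 24·x) + (1 - 7·x + 12·x^2)·Dx  (order 1).
h: a_k = 3, 21, 111, 525, 2343, 10101, 42591, 176925, 727383, 2968581, …
ICs: h(0) = 3.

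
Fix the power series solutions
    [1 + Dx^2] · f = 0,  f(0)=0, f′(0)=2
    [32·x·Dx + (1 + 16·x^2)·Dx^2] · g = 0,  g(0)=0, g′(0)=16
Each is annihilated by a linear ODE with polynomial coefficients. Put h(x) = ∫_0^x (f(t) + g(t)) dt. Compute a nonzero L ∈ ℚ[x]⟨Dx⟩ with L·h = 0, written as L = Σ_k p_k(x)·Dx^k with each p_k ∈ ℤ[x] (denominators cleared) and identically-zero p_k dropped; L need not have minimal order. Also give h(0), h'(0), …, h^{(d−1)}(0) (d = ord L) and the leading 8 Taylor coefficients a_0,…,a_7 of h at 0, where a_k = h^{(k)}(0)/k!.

L = (-6112·x + 99328·x^3 + 8192·x^5)·Dx^2 + (-31 + 1072·x^2 + 25344·x^4 + 4096·x^6)·Dx^3 + (-6112·x + 99328·x^3 + 8192·x^5)·Dx^4 + (-31 + 1072·x^2 + 25344·x^4 + 4096·x^6)·Dx^5  (order 5).
h: a_k = 0, 0, 9, 0, -257/12, 0, 49153/360, 0, …
ICs: h(0) = 0, h′(0) = 0, h′′(0) = 18, h′′′(0) = 0, h′′′′(0) = -514.

f: a_k = 0, 2, 0, -1/3, 0, 1/60, 0, -1/2520, …
g: a_k = 0, 16, 0, -256/3, 0, 4096/5, 0, -65536/7, …
f+g: L₀ = lclm(L_f,L_g), ord ≤ 2+2.
Integrate: L := L₀·Dx.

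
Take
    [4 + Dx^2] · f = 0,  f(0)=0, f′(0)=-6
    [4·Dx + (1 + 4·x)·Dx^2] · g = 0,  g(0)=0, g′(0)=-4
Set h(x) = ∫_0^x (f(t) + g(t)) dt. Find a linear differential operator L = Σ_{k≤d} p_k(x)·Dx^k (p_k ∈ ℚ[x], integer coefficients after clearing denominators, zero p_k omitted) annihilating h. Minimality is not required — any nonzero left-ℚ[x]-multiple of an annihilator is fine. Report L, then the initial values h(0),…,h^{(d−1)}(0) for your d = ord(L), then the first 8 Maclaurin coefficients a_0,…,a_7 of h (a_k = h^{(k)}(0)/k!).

f: a_k = 0, -6, 0, 4, 0, -4/5, 0, 8/105, …
g: a_k = 0, -4, 8, -64/3, 64, -1024/5, 2048/3, -16384/7, …
Weyl lclm of L_f,L_g ⇒ L₀ (ord ≤ 4).
Integrate: L := L₀·Dx.
L = (400 + 128·x + 256·x^2)·Dx^2 + (36 + 176·x + 192·x^2 + 256·x^3)·Dx^3 + (100 + 32·x + 64·x^2)·Dx^4 + (9 + 44·x + 48·x^2 + 64·x^3)·Dx^5  (order 5).
h: a_k = 0, 0, -5, 8/3, -13/3, 64/5, -514/15, 2048/21, …
ICs: h(0) = 0, h′(0) = 0, h′′(0) = -10, h′′′(0) = 16, h′′′′(0) = -104.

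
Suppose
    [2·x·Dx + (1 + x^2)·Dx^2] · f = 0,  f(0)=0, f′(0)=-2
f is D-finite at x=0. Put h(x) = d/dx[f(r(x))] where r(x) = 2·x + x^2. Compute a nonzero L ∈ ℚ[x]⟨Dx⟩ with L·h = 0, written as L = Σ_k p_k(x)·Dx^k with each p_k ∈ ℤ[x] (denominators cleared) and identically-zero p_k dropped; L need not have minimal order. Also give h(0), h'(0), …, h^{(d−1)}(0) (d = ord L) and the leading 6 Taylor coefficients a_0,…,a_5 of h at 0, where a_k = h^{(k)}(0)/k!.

L = (-1 + 8·x + 16·x^2 + 12·x^3 + 3·x^4) + (1 + x + 4·x^2 + 8·x^3 + 5·x^4 + x^5)·Dx  (order 1).
h: a_k = -4, -4, 16, 32, -44, -188, …
ICs: h(0) = -4.

f: a_k = 0, -2, 0, 2/3, 0, -2/5, …
f∘r: x↦r, Dx↦Dx/r' in L_f ⇒ L₀.
h₀' ⇒ L via d/dx closure of L₀.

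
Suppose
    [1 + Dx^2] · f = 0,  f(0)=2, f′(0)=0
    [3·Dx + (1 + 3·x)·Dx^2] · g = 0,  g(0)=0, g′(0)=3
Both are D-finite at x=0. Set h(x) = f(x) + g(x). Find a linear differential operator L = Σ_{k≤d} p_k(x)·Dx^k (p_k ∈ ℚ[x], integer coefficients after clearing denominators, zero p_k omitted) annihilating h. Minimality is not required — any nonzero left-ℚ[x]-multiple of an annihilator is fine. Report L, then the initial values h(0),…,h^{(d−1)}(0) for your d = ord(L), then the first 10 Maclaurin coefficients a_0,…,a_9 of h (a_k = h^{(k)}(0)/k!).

L = (165 + 18·x + 27·x^2)·Dx + (19 + 63·x + 27·x^2 + 27·x^3)·Dx^2 + (165 + 18·x + 27·x^2)·Dx^3 + (19 + 63·x + 27·x^2 + 27·x^3)·Dx^4  (order 4).
h: a_k = 2, 3, -11/2, 9, -121/6, 243/5, -43741/360, 2187/7, -16533719/20160, 2187, …
ICs: h(0) = 2, h′(0) = 3, h′′(0) = -11, h′′′(0) = 54.

f: a_k = 2, 0, -1, 0, 1/12, 0, -1/360, 0, 1/20160, 0, …
g: a_k = 0, 3, -9/2, 9, -81/4, 243/5, -243/2, 2187/7, -6561/8, 2187, …
f+g: L₀ = lclm(L_f,L_g), ord ≤ 2+2.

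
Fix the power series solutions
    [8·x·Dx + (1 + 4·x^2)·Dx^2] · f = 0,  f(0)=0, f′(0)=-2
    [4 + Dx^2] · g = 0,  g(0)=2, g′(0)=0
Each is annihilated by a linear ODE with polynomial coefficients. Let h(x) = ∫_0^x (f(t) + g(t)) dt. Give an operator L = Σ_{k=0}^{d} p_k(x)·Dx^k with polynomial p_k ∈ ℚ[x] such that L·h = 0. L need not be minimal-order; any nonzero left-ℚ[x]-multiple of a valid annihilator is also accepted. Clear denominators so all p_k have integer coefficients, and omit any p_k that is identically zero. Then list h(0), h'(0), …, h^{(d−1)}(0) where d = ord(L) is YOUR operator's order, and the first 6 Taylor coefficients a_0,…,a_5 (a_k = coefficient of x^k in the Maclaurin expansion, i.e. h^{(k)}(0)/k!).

f: a_k = 0, -2, 0, 8/3, 0, -32/5, …
g: a_k = 2, 0, -4, 0, 4/3, 0, …
L₀ := lclm(L_f,L_g); ord L₀ ≤ 2+2.
∫: right-multiply L₀ by Dx.
L = (-352·x + 1792·x^3 + 512·x^5)·Dx^2 + (-4 + 112·x^2 + 576·x^4 + 256·x^6)·Dx^3 + (-88·x + 448·x^3 + 128·x^5)·Dx^4 + (-1 + 28·x^2 + 144·x^4 + 64·x^6)·Dx^5  (order 5).
h: a_k = 0, 2, -1, -4/3, 2/3, 4/15, …
ICs: h(0) = 0, h′(0) = 2, h′′(0) = -2, h′′′(0) = -8, h′′′′(0) = 16.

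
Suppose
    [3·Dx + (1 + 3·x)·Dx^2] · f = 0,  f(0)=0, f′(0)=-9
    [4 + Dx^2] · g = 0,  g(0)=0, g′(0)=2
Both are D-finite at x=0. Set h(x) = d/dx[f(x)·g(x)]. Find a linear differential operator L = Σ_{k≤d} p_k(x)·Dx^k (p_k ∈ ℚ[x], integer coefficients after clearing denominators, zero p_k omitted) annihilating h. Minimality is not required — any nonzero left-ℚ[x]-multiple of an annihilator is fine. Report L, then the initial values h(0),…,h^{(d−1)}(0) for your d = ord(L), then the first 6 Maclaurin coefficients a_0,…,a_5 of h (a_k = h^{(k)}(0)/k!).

f: a_k = 0, -9, 27/2, -27, 243/4, -729/5, …
g: a_k = 0, 2, 0, -4/3, 0, 4/15, …
h₀=f·g: eliminate ⇒ L₀, order ≤ 2·2.
h=h₀': d/dx-closure on L₀ ⇒ L.
L = (-21880 - 49536·x - 195264·x^2 - 252288·x^3 + 225504·x^4 + 746496·x^5 + 373248·x^6) + (-9384 - 44856·x - 47520·x^2 + 90720·x^3 + 311040·x^4 + 186624·x^5)·Dx + (-6026 - 16344·x - 53892·x^2 - 32832·x^3 + 182736·x^4 + 373248·x^5 + 186624·x^6)·Dx^2 + (-2346 - 11214·x - 11880·x^2 + 22680·x^3 + 77760·x^4 + 46656·x^5)·Dx^3 + (-139 - 990·x - 1269·x^2 + 7560·x^3 + 31590·x^4 + 46656·x^5 + 23328·x^6)·Dx^4  (order 4).
h: a_k = 0, -36, 81, -168, 1035/2, -1548, …
ICs: h(0) = 0, h′(0) = -36, h′′(0) = 162, h′′′(0) = -1008.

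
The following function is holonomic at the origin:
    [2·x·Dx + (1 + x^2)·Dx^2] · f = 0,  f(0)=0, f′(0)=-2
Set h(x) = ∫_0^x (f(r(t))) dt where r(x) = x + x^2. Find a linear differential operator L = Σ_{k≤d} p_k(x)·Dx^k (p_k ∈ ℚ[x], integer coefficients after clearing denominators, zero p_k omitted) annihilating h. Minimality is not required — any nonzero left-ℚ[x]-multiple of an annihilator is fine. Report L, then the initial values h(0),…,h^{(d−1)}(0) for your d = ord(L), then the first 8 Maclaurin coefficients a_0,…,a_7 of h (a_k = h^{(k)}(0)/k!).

f: a_k = 0, -2, 0, 2/3, 0, -2/5, 0, 2/7, …
Change of var in L_f (x↦r) gives L₀.
h=∫₀ˣh₀: take L = L₀·Dx.
L = (-2 + 2·x + 8·x^2 + 12·x^3 + 6·x^4)·Dx^2 + (1 + 2·x + x^2 + 4·x^3 + 5·x^4 + 2·x^5)·Dx^3  (order 3).
h: a_k = 0, 0, -1, -2/3, 1/6, 2/5, 4/15, -4/21, …
ICs: h(0) = 0, h′(0) = 0, h′′(0) = -2.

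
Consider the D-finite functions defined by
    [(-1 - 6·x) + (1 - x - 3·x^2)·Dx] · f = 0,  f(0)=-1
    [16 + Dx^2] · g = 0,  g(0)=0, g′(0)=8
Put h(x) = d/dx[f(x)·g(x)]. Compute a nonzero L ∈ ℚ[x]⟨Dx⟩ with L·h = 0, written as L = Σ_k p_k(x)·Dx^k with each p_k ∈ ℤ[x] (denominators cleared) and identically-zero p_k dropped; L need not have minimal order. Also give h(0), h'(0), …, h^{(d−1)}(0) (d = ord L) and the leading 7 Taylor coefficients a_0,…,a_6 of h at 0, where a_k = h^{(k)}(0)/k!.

f: a_k = -1, -1, -4, -7, -19, -40, -97, …
g: a_k = 0, 8, 0, -64/3, 0, 256/15, 0, …
h₀=f·g: eliminate ⇒ L₀, order ≤ 1·2.
Derive L from L₀ (diff closure).
L = (-26 - 256·x - 640·x^2 + 768·x^3 + 1152·x^4) + (-7 - 26·x + 144·x^2 + 288·x^3)·Dx + (5 - 13·x - 31·x^2 + 48·x^3 + 72·x^4)·Dx^2  (order 2).
h: a_k = -8, -16, -32, -416/3, -1256/3, -5632/5, -136216/45, …
ICs: h(0) = -8, h′(0) = -16.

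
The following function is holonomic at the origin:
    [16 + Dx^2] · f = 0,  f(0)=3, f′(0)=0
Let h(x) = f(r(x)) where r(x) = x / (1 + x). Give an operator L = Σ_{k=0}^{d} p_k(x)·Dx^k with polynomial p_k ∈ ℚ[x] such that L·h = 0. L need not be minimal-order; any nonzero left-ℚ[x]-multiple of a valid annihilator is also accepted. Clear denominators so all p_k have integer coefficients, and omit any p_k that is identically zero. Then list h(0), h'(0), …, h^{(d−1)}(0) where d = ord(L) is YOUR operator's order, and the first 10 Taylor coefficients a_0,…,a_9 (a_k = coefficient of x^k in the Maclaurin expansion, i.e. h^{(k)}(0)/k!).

L = 16 + (2 + 6·x + 6·x^2 + 2·x^3)·Dx + (1 + 4·x + 6·x^2 + 4·x^3 + x^4)·Dx^2  (order 2).
h: a_k = 3, 0, -24, 48, -40, -32, 2744/15, -1968/5, 12568/21, -71744/105, …
ICs: h(0) = 3, h′(0) = 0.

f: a_k = 3, 0, -24, 0, 32, 0, -256/15, 0, 512/105, 0, …
f∘r: x↦r, Dx↦Dx/r' in L_f ⇒ L₀.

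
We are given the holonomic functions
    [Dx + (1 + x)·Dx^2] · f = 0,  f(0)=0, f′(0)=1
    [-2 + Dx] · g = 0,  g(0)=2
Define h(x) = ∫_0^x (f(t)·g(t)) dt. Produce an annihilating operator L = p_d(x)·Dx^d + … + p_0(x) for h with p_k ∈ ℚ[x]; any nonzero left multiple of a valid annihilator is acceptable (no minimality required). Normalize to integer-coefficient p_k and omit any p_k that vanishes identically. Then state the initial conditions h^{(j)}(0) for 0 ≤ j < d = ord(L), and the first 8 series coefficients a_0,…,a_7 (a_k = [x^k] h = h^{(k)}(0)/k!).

L = (2 + 4·x)·Dx + (-3 - 4·x)·Dx^2 + (1 + x)·Dx^3  (order 3).
h: a_k = 0, 0, 1, 1, 2/3, 3/10, 11/90, 2/63, …
ICs: h(0) = 0, h′(0) = 0, h′′(0) = 2.

f: a_k = 0, 1, -1/2, 1/3, -1/4, 1/5, -1/6, 1/7, …
g: a_k = 2, 4, 4, 8/3, 4/3, 8/15, 8/45, 16/315, …
L₀ := L_f ⊗_s L_g (sym. prod.), ord ≤ 2.
h=∫₀ˣh₀: take L = L₀·Dx.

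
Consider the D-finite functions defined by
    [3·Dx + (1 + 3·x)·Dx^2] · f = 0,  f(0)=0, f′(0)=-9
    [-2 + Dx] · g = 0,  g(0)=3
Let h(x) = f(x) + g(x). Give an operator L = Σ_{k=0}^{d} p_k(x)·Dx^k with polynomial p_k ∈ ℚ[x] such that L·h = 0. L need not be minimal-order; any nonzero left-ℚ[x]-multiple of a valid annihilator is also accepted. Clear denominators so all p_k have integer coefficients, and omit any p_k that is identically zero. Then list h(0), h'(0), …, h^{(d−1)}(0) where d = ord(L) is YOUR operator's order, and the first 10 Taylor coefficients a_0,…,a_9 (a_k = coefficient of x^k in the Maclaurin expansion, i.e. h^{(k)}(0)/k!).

L = (-48 - 36·x)·Dx + (14 - 24·x - 36·x^2)·Dx^2 + (5 + 21·x + 18·x^2)·Dx^3  (order 3).
h: a_k = 3, -3, 39/2, -23, 251/4, -145, 10943/30, -98407/105, 2066731/840, -6200141/945, …
ICs: h(0) = 3, h′(0) = -3, h′′(0) = 39.

f: a_k = 0, -9, 27/2, -27, 243/4, -729/5, 729/2, -6561/7, 19683/8, -6561, …
g: a_k = 3, 6, 6, 4, 2, 4/5, 4/15, 8/105, 2/105, 4/945, …
f+g: L₀ = lclm(L_f,L_g), ord ≤ 2+1.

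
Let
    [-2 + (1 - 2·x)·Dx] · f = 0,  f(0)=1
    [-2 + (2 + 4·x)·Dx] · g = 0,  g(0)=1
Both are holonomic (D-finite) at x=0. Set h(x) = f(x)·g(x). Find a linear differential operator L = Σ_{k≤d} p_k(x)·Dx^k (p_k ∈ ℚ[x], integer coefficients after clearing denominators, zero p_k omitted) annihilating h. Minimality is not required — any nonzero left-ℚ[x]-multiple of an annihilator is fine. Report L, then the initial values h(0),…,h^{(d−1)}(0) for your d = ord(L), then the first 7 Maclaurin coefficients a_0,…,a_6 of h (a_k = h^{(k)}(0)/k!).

f: a_k = 1, 2, 4, 8, 16, 32, 64, …
g: a_k = 1, 1, -1/2, 1/2, -5/8, 7/8, -21/16, …
Sym-product of L_f,L_g gives L₀ (≤ ord 1).
L = (3 + 2·x) + (-1 + 4·x^2)·Dx  (order 1).
h: a_k = 1, 3, 11/2, 23/2, 179/8, 365/8, 1439/16, …
ICs: h(0) = 1.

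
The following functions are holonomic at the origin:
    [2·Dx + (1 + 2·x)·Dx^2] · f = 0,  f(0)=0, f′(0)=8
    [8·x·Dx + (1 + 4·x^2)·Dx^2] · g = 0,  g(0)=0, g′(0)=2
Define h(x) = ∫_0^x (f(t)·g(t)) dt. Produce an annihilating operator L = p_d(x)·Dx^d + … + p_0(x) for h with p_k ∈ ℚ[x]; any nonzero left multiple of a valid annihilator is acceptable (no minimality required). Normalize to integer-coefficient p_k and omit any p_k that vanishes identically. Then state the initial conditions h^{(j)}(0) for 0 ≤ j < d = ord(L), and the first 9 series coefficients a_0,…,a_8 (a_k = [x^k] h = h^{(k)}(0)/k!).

f: a_k = 0, 8, -8, 32/3, -16, 128/5, -128/3, 512/7, -128, …
g: a_k = 0, 2, 0, -8/3, 0, 32/5, 0, -128/7, 0, …
Product ⇒ symmetric product L₀, ord ≤ 4.
Integrate: L := L₀·Dx.
L = (192 + 704·x + 2560·x^2 + 9984·x^3 + 15360·x^4 + 13312·x^5 + 4096·x^7)·Dx^2 + (72 + 992·x + 4928·x^2 + 15488·x^3 + 34816·x^4 + 47616·x^5 + 35840·x^6 + 6144·x^7 + 14336·x^8)·Dx^3 + (24 + 256·x + 1536·x^2 + 4992·x^3 + 11520·x^4 + 19968·x^5 + 24576·x^6 + 18432·x^7 + 6144·x^8 + 8192·x^9)·Dx^4 + (5 + 36·x + 148·x^2 + 448·x^3 + 1056·x^4 + 1920·x^5 + 2688·x^6 + 3072·x^7 + 2304·x^8 + 1024·x^9 + 1024·x^10)·Dx^5  (order 5).
h: a_k = 0, 0, 0, 16/3, -4, 0, -16/9, 3328/315, -176/15, …
ICs: h(0) = 0, h′(0) = 0, h′′(0) = 0, h′′′(0) = 32, h′′′′(0) = -96.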